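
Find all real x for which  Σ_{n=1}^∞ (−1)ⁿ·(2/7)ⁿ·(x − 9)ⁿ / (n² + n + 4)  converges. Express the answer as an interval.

By the ratio test, |a_{n+1}/a_n| = [(n² + n + 4)/((n+1)² + (n+1) + 4)] · 2/7 → 2/7.
Thus R = 1/(2/7) = 7/2.
Check x = 25/2: absolute convergence follows by limit comparison with Σ 1/n².
Endpoint x = 11/2: the series is dominated by a constant times Σ 1/n², which converges (p = 2 > 1).

[11/2, 25/2]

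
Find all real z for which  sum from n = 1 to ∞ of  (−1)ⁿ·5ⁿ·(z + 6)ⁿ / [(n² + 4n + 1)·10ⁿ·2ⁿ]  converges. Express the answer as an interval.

[-10, -2]

The ratio of consecutive coefficients is [(n² + 4n + 1)/((n+1)² + 4(n+1) + 1)] · 5/(10·2) → 1/4.
The series converges when 1/4 · |z + 6| < 1, giving R = 4.
When z = -2, the terms are on the order of 1/n², so the series converges absolutely by comparison with the p-series (p = 2 > 1).
Endpoint z = -10: the series is dominated by a constant times Σ 1/n², which converges (p = 2 > 1).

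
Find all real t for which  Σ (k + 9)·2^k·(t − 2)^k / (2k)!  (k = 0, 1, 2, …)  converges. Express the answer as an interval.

Apply the ratio test: |a_{k+1}| / |a_k| = ((k+1) + 9)/(k + 9) · 2 · 1/[(2k+1)·(2k+2)], which tends to 0 as k → ∞.
The limit is 0, so the series converges for all t; R = ∞.

(−∞, ∞)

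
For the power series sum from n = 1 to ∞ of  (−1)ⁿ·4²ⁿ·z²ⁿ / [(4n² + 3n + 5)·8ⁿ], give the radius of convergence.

R = √2/2

By the ratio test, |a_{n+1}/a_n| = [(4n² + 3n + 5)/(4(n+1)² + 3(n+1) + 5)] · 16/8 → 2.
Successive powers of z differ by 2, so the series converges when |z|² · 2 < 1, i.e. |z| < √(1/2). So R = √2/2.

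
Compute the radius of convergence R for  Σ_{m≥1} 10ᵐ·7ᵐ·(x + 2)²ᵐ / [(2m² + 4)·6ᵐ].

The ratio of consecutive coefficients is [(2m² + 4)/(2(m+1)² + 4)] · 10·7/6 → 35/3.
Successive powers of (x + 2) differ by 2, so the series converges when |x + 2|² · 35/3 < 1, i.e. |x + 2| < √(3/35). So R = √105/35.

R = √105/35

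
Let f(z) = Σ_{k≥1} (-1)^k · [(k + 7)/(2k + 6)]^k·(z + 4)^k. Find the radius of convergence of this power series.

By the Cauchy root test, |a_k|^(1/k) = (k + 7)/(2k + 6) → 1/2.
Thus R = 1/(1/2) = 2.

R = 2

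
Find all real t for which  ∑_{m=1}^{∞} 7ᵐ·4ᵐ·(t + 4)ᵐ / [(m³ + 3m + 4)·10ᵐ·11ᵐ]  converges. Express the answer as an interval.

[-111/14, -1/14]

By the ratio test, |a_{m+1}/a_m| = [(m³ + 3m + 4)/((m+1)³ + 3(m+1) + 4)] · 7·4/(10·11) → 14/55.
Hence the series converges for |t + 4| < 1/(14/55) = 55/14, so the radius of convergence is 55/14.
At t = -1/14: the terms are on the order of 1/m³, so the series converges absolutely by comparison with the p-series (p = 3 > 1).
At t = -111/14: the terms are on the order of 1/m³, so the series converges absolutely by comparison with the p-series (p = 3 > 1).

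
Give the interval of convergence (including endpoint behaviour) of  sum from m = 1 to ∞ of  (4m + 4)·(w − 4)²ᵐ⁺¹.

(3, 5)

By the ratio test, |a_{m+1}/a_m| = (4(m+1) + 4)/(4m + 4) → 1.
Since the exponent of (w − 4) increases by 2 each term, convergence requires |w − 4|² < 1, hence R = 1.
Endpoint w = 5: the m-th term does not approach 0; divergence by the term test.
Endpoint w = 3: the m-th term does not approach 0; divergence by the term test.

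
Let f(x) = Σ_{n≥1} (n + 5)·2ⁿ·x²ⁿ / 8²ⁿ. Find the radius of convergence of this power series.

Ratio test: |a_{n+1}/a_n| = [((n+1) + 5)/(n + 5)] · 2/64 → 1/32 as n → ∞.
Writing y = x², the series in y has radius 32, so |x| < √(32) and R = 4√2.

R = 4√2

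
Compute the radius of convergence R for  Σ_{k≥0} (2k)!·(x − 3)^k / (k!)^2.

R = 1/4

Apply the ratio test: |a_{k+1}| / |a_k| = (2k+1)·(2k+2)/(k+1)², which tends to 4 as k → ∞.
Thus R = 1/(4) = 1/4.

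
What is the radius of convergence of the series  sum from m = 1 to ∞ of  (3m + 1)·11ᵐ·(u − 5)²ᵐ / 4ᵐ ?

R = 2√11/11

By the ratio test, |a_{m+1}/a_m| = [(3(m+1) + 1)/(3m + 1)] · 11/4 → 11/4.
Writing y = (u − 5)², the series in y has radius 4/11, so |u − 5| < √(4/11) and R = 2√11/11.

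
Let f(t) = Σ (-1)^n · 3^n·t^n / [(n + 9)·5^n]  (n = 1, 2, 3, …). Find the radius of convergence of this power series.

R = 5/3

Apply the ratio test: |a_{n+1}| / |a_n| = [(n + 9)/((n+1) + 9)] · 3/5, which tends to 3/5 as n → ∞.
Thus R = 1/(3/5) = 5/3.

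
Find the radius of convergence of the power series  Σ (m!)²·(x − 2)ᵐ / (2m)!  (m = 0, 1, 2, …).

By the ratio test, |a_{m+1}/a_m| = (m+1)²/[(2m+1)·(2m+2)] → 1/4.
Hence the series converges for |x − 2| < 1/(1/4) = 4, so the radius of convergence is 4.

R = 4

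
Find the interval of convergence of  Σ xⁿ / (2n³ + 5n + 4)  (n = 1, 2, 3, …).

The ratio of consecutive coefficients is (2n³ + 5n + 4)/(2(n+1)³ + 5(n+1) + 4) → 1.
So the series converges when |x| < 1 and diverges when |x| > 1; R = 1.
Check x = 1: the terms are on the order of 1/n³, so the series converges absolutely by comparison with the p-series (p = 3 > 1).
Check x = -1: the terms are on the order of 1/n³, so the series converges absolutely by comparison with the p-series (p = 3 > 1).

[-1, 1]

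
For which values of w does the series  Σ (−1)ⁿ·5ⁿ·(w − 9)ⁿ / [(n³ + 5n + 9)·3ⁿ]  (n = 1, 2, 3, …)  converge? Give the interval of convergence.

By the ratio test, |a_{n+1}/a_n| = [(n³ + 5n + 9)/((n+1)³ + 5(n+1) + 9)] · 5/3 → 5/3.
Hence the series converges for |w − 9| < 1/(5/3) = 3/5, so the radius of convergence is 3/5.
At w = 48/5: the series is dominated by a constant times Σ 1/n³, which converges (p = 3 > 1).
At w = 42/5: the terms are on the order of 1/n³, so the series converges absolutely by comparison with the p-series (p = 3 > 1).

[42/5, 48/5]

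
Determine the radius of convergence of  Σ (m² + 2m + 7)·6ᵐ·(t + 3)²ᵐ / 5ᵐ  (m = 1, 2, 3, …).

R = √30/6

The ratio of consecutive coefficients is [((m+1)² + 2(m+1) + 7)/(m² + 2m + 7)] · 6/5 → 6/5.
Since the exponent of (t + 3) increases by 2 each term, convergence requires |t + 3|² < 5/6, hence R = √30/6.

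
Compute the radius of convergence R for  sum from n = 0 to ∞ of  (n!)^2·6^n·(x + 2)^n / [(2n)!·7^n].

Apply the ratio test: |a_{n+1}| / |a_n| = (n+1)²/[(2n+1)·(2n+2)] · 6/7, which tends to 3/14 as n → ∞.
The series converges when 3/14 · |x + 2| < 1, giving R = 14/3.

R = 14/3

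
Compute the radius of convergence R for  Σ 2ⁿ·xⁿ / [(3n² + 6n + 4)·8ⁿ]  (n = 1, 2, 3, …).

R = 4

Apply the ratio test: |a_{n+1}| / |a_n| = [(3n² + 6n + 4)/(3(n+1)² + 6(n+1) + 4)] · 2/8, which tends to 1/4 as n → ∞.
Thus R = 1/(1/4) = 4.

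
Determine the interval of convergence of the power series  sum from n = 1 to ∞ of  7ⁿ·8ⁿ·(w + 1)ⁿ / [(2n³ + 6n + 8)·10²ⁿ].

[-39/14, 11/14]

The ratio of consecutive coefficients is [(2n³ + 6n + 8)/(2(n+1)³ + 6(n+1) + 8)] · 7·8/100 → 14/25.
Convergence for |w + 1| · 14/25 < 1, i.e. |w + 1| < 25/14. So R = 25/14.
Check w = 11/14: absolute convergence follows by limit comparison with Σ 1/n³.
Endpoint w = -39/14: the series is dominated by a constant times Σ 1/n³, which converges (p = 3 > 1).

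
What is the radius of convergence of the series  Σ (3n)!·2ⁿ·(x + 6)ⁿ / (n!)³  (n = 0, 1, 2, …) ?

The ratio of consecutive coefficients is (3n+1)·(3n+2)·(3n+3)/(n+1)³ · 2 → 54.
Hence the series converges for |x + 6| < 1/(54) = 1/54, so the radius of convergence is 1/54.

R = 1/54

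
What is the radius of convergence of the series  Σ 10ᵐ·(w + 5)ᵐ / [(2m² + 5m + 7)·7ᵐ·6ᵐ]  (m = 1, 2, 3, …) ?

R = 21/5

By the ratio test, |a_{m+1}/a_m| = [(2m² + 5m + 7)/(2(m+1)² + 5(m+1) + 7)] · 10/(7·6) → 5/21.
Convergence for |w + 5| · 5/21 < 1, i.e. |w + 5| < 21/5. So R = 21/5.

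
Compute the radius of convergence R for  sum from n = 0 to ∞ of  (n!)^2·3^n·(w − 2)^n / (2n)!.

R = 4/3

By the ratio test, |a_{n+1}/a_n| = (n+1)²/[(2n+1)·(2n+2)] · 3 → 3/4.
Thus R = 1/(3/4) = 4/3.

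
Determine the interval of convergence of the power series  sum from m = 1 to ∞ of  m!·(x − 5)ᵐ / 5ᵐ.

{5}

The ratio of consecutive coefficients is (m+1) · 1/5 → ∞.
Since the ratio → ∞, the series diverges for every x ≠ 5, and R = 0.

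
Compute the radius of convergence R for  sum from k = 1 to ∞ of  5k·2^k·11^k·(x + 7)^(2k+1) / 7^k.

Apply the ratio test: |a_{k+1}| / |a_k| = [5(k+1)/5k] · 2·11/7, which tends to 22/7 as k → ∞.
Writing y = (x + 7)², the series in y has radius 7/22, so |x + 7| < √(7/22) and R = √154/22.

R = √154/22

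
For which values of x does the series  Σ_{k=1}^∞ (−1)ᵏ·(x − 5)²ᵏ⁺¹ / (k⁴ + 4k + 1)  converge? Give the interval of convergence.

[4, 6]

Apply the ratio test: |a_{k+1}| / |a_k| = (k⁴ + 4k + 1)/((k+1)⁴ + 4(k+1) + 1), which tends to 1 as k → ∞.
Writing y = (x − 5)², the series in y has radius 1, so |x − 5| < √(1) = 1 and R = 1.
Check x = 6: the terms are on the order of 1/k⁴, so the series converges absolutely by comparison with the p-series (p = 4 > 1).
Check x = 4: absolute convergence follows by limit comparison with Σ 1/k⁴.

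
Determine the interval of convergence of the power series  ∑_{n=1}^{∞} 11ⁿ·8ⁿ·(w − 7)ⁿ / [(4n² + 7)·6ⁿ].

The ratio of consecutive coefficients is [(4n² + 7)/(4(n+1)² + 7)] · 11·8/6 → 44/3.
Thus R = 1/(44/3) = 3/44.
Endpoint w = 311/44: the series is dominated by a constant times Σ 1/n², which converges (p = 2 > 1).
Check w = 305/44: absolute convergence follows by limit comparison with Σ 1/n².

[305/44, 311/44]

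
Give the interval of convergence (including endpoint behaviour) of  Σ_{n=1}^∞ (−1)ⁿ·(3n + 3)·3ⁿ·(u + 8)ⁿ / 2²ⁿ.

Apply the ratio test: |a_{n+1}| / |a_n| = [(3(n+1) + 3)/(3n + 3)] · 3/4, which tends to 3/4 as n → ∞.
The series converges when 3/4 · |u + 8| < 1, giving R = 4/3.
Check u = -20/3: the terms do not tend to 0, so the series diverges.
Check u = -28/3: the terms do not tend to 0, so the series diverges.

(-28/3, -20/3)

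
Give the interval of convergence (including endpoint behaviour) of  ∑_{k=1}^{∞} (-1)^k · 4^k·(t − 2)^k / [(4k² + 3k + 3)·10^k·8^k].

[-18, 22]

By the ratio test, |a_{k+1}/a_k| = [(4k² + 3k + 3)/(4(k+1)² + 3(k+1) + 3)] · 4/(10·8) → 1/20.
Thus R = 1/(1/20) = 20.
At t = 22: the series is dominated by a constant times Σ 1/k², which converges (p = 2 > 1).
At t = -18: the series is dominated by a constant times Σ 1/k², which converges (p = 2 > 1).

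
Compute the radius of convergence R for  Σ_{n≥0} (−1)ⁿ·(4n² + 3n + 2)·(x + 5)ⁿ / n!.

By the ratio test, |a_{n+1}/a_n| = (4(n+1)² + 3(n+1) + 2)/(4n² + 3n + 2) · 1/(n+1) → 0.
Since the limit is 0 < 1 for every x, the series converges on all of ℝ and R = ∞.

R = ∞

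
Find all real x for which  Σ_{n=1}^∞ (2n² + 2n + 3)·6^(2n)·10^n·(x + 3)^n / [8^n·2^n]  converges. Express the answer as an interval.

(-137/45, -133/45)

The ratio of consecutive coefficients is [(2(n+1)² + 2(n+1) + 3)/(2n² + 2n + 3)] · 36·10/(8·2) → 45/2.
Thus R = 1/(45/2) = 2/45.
Check x = -133/45: the terms do not tend to 0, so the series diverges.
Endpoint x = -137/45: the terms have absolute value of order n², which does not tend to 0, so the series diverges by the divergence test.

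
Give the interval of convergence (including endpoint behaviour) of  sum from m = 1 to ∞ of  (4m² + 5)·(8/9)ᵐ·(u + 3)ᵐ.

By the ratio test, |a_{m+1}/a_m| = [(4(m+1)² + 5)/(4m² + 5)] · 8/9 → 8/9.
Thus R = 1/(8/9) = 9/8.
Endpoint u = -15/8: the m-th term does not approach 0; divergence by the term test.
Check u = -33/8: the terms have absolute value of order m², which does not tend to 0, so the series diverges by the divergence test.

(-33/8, -15/8)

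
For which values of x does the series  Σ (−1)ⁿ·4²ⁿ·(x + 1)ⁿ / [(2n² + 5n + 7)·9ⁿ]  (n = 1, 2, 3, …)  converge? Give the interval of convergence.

The ratio of consecutive coefficients is [(2n² + 5n + 7)/(2(n+1)² + 5(n+1) + 7)] · 16/9 → 16/9.
The series converges when 16/9 · |x + 1| < 1, giving R = 9/16.
Endpoint x = -7/16: the terms are on the order of 1/n², so the series converges absolutely by comparison with the p-series (p = 2 > 1).
When x = -25/16, the series is dominated by a constant times Σ 1/n², which converges (p = 2 > 1).

[-25/16, -7/16]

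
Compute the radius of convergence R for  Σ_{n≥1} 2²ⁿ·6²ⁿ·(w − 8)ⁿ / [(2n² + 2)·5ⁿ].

R = 5/144

The ratio of consecutive coefficients is [(2n² + 2)/(2(n+1)² + 2)] · 4·36/5 → 144/5.
Hence the series converges for |w − 8| < 1/(144/5) = 5/144, so the radius of convergence is 5/144.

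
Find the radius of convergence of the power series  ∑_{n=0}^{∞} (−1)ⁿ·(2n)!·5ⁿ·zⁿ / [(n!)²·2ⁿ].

By the ratio test, |a_{n+1}/a_n| = (2n+1)·(2n+2)/(n+1)² · 5/2 → 10.
Hence the series converges for |z| < 1/(10) = 1/10, so the radius of convergence is 1/10.

R = 1/10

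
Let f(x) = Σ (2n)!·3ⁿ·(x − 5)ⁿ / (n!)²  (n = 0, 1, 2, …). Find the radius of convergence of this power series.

Apply the ratio test: |a_{n+1}| / |a_n| = (2n+1)·(2n+2)/(n+1)² · 3, which tends to 12 as n → ∞.
The series converges when 12 · |x − 5| < 1, giving R = 1/12.

R = 1/12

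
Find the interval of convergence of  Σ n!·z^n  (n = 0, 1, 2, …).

{0}

By the ratio test, |a_{n+1}/a_n| = (n+1) → ∞.
The terms grow without bound for any z ≠ 0, so R = 0 (convergence only at z = 0).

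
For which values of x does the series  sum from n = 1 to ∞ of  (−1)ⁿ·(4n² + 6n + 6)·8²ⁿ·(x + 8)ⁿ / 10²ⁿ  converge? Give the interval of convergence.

Ratio test: |a_{n+1}/a_n| = [(4(n+1)² + 6(n+1) + 6)/(4n² + 6n + 6)] · 64/100 → 16/25 as n → ∞.
Convergence for |x + 8| · 16/25 < 1, i.e. |x + 8| < 25/16. So R = 25/16.
At x = -103/16: the terms do not tend to 0, so the series diverges.
When x = -153/16, the terms have absolute value of order n², which does not tend to 0, so the series diverges by the divergence test.

(-153/16, -103/16)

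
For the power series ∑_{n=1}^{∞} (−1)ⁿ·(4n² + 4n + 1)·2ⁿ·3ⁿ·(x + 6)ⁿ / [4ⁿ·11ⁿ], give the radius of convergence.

R = 22/3

By the ratio test, |a_{n+1}/a_n| = [(4(n+1)² + 4(n+1) + 1)/(4n² + 4n + 1)] · 2·3/(4·11) → 3/22.
Convergence for |x + 6| · 3/22 < 1, i.e. |x + 6| < 22/3. So R = 22/3.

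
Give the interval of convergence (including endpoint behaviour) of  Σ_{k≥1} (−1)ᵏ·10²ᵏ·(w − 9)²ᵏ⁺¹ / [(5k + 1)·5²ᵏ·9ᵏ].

[15/2, 21/2]

Apply the ratio test: |a_{k+1}| / |a_k| = [(5k + 1)/(5(k+1) + 1)] · 100/(25·9), which tends to 4/9 as k → ∞.
Successive powers of (w − 9) differ by 2, so the series converges when |w − 9|² · 4/9 < 1, i.e. |w − 9| < √(9/4) = 3/2. So R = 3/2.
Endpoint w = 21/2: the terms alternate in sign and decrease monotonically to 0 in absolute value (size ~ c/k), so the alternating series test gives convergence.
Endpoint w = 15/2: the terms alternate in sign and decrease monotonically to 0 in absolute value (size ~ c/k), so the alternating series test gives convergence.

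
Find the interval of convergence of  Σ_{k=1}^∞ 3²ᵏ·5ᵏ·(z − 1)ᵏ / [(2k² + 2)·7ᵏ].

[38/45, 52/45]

By the ratio test, |a_{k+1}/a_k| = [(2k² + 2)/(2(k+1)² + 2)] · 9·5/7 → 45/7.
Convergence for |z − 1| · 45/7 < 1, i.e. |z − 1| < 7/45. So R = 7/45.
Endpoint z = 52/45: the terms are on the order of 1/k², so the series converges absolutely by comparison with the p-series (p = 2 > 1).
At z = 38/45: the terms are on the order of 1/k², so the series converges absolutely by comparison with the p-series (p = 2 > 1).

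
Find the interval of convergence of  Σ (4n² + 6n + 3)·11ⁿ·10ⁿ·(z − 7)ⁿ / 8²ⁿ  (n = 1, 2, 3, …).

Ratio test: |a_{n+1}/a_n| = [(4(n+1)² + 6(n+1) + 3)/(4n² + 6n + 3)] · 11·10/64 → 55/32 as n → ∞.
The series converges when 55/32 · |z − 7| < 1, giving R = 32/55.
At z = 417/55: the terms do not tend to 0, so the series diverges.
When z = 353/55, the n-th term does not approach 0; divergence by the term test.

(353/55, 417/55)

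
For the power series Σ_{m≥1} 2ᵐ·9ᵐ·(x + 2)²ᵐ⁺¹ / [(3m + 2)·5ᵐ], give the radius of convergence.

R = √10/6

The ratio of consecutive coefficients is [(3m + 2)/(3(m+1) + 2)] · 2·9/5 → 18/5.
Since the exponent of (x + 2) increases by 2 each term, convergence requires |x + 2|² < 5/18, hence R = √10/6.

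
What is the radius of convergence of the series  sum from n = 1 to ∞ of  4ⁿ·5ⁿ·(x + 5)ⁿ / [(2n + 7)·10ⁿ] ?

The ratio of consecutive coefficients is [(2n + 7)/(2(n+1) + 7)] · 4·5/10 → 2.
The series converges when 2 · |x + 5| < 1, giving R = 1/2.

R = 1/2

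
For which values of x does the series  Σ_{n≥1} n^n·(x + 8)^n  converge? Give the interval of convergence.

Applying the root test, |a_n|^(1/n) = n → ∞.
The root grows without bound, so R = 0 (convergence only at x = -8).

{-8}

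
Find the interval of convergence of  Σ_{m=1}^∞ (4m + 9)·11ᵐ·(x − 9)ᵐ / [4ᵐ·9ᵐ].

(63/11, 135/11)

By the ratio test, |a_{m+1}/a_m| = [(4(m+1) + 9)/(4m + 9)] · 11/(4·9) → 11/36.
Hence the series converges for |x − 9| < 1/(11/36) = 36/11, so the radius of convergence is 36/11.
Endpoint x = 135/11: the terms do not tend to 0, so the series diverges.
Check x = 63/11: the m-th term does not approach 0; divergence by the term test.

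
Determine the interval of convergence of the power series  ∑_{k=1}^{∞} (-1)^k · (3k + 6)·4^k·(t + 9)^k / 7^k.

(-43/4, -29/4)

The ratio of consecutive coefficients is [(3(k+1) + 6)/(3k + 6)] · 4/7 → 4/7.
The series converges when 4/7 · |t + 9| < 1, giving R = 7/4.
Endpoint t = -29/4: the terms do not tend to 0, so the series diverges.
Check t = -43/4: the terms have absolute value of order k, which does not tend to 0, so the series diverges by the divergence test.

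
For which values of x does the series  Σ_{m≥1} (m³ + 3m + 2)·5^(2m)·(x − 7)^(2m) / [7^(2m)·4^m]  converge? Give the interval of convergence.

Ratio test: |a_{m+1}/a_m| = [((m+1)³ + 3(m+1) + 2)/(m³ + 3m + 2)] · 25/(49·4) → 25/196 as m → ∞.
Since the exponent of (x − 7) increases by 2 each term, convergence requires |x − 7|² < 196/25, hence R = 14/5.
At x = 49/5: the terms have absolute value of order m³, which does not tend to 0, so the series diverges by the divergence test.
Endpoint x = 21/5: the terms do not tend to 0, so the series diverges.

(21/5, 49/5)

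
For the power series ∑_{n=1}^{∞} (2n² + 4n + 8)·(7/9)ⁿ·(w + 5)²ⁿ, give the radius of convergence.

R = 3√7/7

The ratio of consecutive coefficients is [(2(n+1)² + 4(n+1) + 8)/(2n² + 4n + 8)] · 7/9 → 7/9.
Since the exponent of (w + 5) increases by 2 each term, convergence requires |w + 5|² < 9/7, hence R = 3√7/7.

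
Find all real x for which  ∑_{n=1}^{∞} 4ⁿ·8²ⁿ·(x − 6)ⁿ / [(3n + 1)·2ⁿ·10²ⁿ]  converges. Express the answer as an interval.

[167/32, 217/32)

Apply the ratio test: |a_{n+1}| / |a_n| = [(3n + 1)/(3(n+1) + 1)] · 4·64/(2·100), which tends to 32/25 as n → ∞.
The series converges when 32/25 · |x − 6| < 1, giving R = 25/32.
When x = 217/32, comparison with the harmonic series Σ 1/n shows the series diverges.
Endpoint x = 167/32: an alternating series whose terms decrease to 0 in absolute value, so it converges by the Leibniz criterion.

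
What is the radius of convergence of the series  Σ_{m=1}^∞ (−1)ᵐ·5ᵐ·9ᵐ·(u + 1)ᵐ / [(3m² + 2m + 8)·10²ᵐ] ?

R = 20/9

Ratio test: |a_{m+1}/a_m| = [(3m² + 2m + 8)/(3(m+1)² + 2(m+1) + 8)] · 5·9/100 → 9/20 as m → ∞.
Convergence for |u + 1| · 9/20 < 1, i.e. |u + 1| < 20/9. So R = 20/9.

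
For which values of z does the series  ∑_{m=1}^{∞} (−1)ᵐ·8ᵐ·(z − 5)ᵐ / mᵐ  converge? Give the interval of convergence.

Root test: |a_m|^(1/m) = 8/m → 0.
The limit is 0 for every z, so R = ∞.

(−∞, ∞)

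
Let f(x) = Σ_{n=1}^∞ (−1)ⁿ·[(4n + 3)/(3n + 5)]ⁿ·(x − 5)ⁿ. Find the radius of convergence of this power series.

R = 3/4

Applying the root test, |a_n|^(1/n) = (4n + 3)/(3n + 5) → 4/3.
The series converges when 4/3 · |x − 5| < 1, giving R = 3/4.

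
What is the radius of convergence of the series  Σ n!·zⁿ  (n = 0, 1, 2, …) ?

The ratio of consecutive coefficients is (n+1) → ∞.
The ratio grows without bound, so the series diverges whenever z ≠ 0; it converges only at z = 0. R = 0.

R = 0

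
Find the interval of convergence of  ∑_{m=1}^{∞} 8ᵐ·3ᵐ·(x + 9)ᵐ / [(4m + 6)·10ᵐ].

[-113/12, -103/12)

Ratio test: |a_{m+1}/a_m| = [(4m + 6)/(4(m+1) + 6)] · 8·3/10 → 12/5 as m → ∞.
Thus R = 1/(12/5) = 5/12.
When x = -103/12, comparison with the harmonic series Σ 1/m shows the series diverges.
Endpoint x = -113/12: convergence follows from the alternating series test (terms decrease monotonically to 0).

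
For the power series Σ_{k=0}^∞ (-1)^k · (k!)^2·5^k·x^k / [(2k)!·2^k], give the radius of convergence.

R = 8/5

The ratio of consecutive coefficients is (k+1)²/[(2k+1)·(2k+2)] · 5/2 → 5/8.
Hence the series converges for |x| < 1/(5/8) = 8/5, so the radius of convergence is 8/5.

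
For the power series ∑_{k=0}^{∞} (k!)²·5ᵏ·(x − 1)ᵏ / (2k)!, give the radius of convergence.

R = 4/5

Ratio test: |a_{k+1}/a_k| = (k+1)²/[(2k+1)·(2k+2)] · 5 → 5/4 as k → ∞.
The series converges when 5/4 · |x − 1| < 1, giving R = 4/5.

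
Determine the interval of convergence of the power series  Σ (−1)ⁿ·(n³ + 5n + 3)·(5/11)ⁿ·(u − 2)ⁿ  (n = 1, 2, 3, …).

(-1/5, 21/5)

Apply the ratio test: |a_{n+1}| / |a_n| = [((n+1)³ + 5(n+1) + 3)/(n³ + 5n + 3)] · 5/11, which tends to 5/11 as n → ∞.
The series converges when 5/11 · |u − 2| < 1, giving R = 11/5.
When u = 21/5, the terms do not tend to 0, so the series diverges.
At u = -1/5: the n-th term does not approach 0; divergence by the term test.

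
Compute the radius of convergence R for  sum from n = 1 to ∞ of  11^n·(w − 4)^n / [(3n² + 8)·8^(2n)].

R = 64/11

Apply the ratio test: |a_{n+1}| / |a_n| = [(3n² + 8)/(3(n+1)² + 8)] · 11/64, which tends to 11/64 as n → ∞.
Hence the series converges for |w − 4| < 1/(11/64) = 64/11, so the radius of convergence is 64/11.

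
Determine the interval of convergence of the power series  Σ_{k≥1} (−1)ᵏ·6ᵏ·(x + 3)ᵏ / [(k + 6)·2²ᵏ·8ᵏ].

The ratio of consecutive coefficients is [(k + 6)/((k+1) + 6)] · 6/(4·8) → 3/16.
Convergence for |x + 3| · 3/16 < 1, i.e. |x + 3| < 16/3. So R = 16/3.
When x = 7/3, an alternating series whose terms decrease to 0 in absolute value, so it converges by the Leibniz criterion.
At x = -25/3: comparison with the harmonic series Σ 1/k shows the series diverges.

(-25/3, 7/3]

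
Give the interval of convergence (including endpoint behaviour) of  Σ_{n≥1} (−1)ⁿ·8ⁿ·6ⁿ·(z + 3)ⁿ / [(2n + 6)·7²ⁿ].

(-193/48, -95/48]

Apply the ratio test: |a_{n+1}| / |a_n| = [(2n + 6)/(2(n+1) + 6)] · 8·6/49, which tends to 48/49 as n → ∞.
Convergence for |z + 3| · 48/49 < 1, i.e. |z + 3| < 49/48. So R = 49/48.
Endpoint z = -95/48: an alternating series whose terms decrease to 0 in absolute value, so it converges by the Leibniz criterion.
At z = -193/48: the terms behave like c/n; limit comparison with the harmonic series gives divergence.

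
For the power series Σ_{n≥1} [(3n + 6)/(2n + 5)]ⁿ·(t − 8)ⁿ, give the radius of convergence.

R = 2/3

Root test: |a_n|^(1/n) = (3n + 6)/(2n + 5) → 3/2.
Hence the series converges for |t − 8| < 1/(3/2) = 2/3, so the radius of convergence is 2/3.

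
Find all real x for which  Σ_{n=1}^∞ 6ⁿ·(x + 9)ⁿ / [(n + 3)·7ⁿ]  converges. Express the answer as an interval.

The ratio of consecutive coefficients is [(n + 3)/((n+1) + 3)] · 6/7 → 6/7.
Thus R = 1/(6/7) = 7/6.
Endpoint x = -47/6: the terms behave like c/n; limit comparison with the harmonic series gives divergence.
At x = -61/6: convergence follows from the alternating series test (terms decrease monotonically to 0).

[-61/6, -47/6)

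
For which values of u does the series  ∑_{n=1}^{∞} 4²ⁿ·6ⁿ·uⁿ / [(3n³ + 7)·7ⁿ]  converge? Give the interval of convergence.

By the ratio test, |a_{n+1}/a_n| = [(3n³ + 7)/(3(n+1)³ + 7)] · 16·6/7 → 96/7.
The series converges when 96/7 · |u| < 1, giving R = 7/96.
Endpoint u = 7/96: the series is dominated by a constant times Σ 1/n³, which converges (p = 3 > 1).
Check u = -7/96: the terms are on the order of 1/n³, so the series converges absolutely by comparison with the p-series (p = 3 > 1).

[-7/96, 7/96]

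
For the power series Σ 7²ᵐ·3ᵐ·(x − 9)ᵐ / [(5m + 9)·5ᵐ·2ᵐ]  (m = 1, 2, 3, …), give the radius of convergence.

By the ratio test, |a_{m+1}/a_m| = [(5m + 9)/(5(m+1) + 9)] · 49·3/(5·2) → 147/10.
The series converges when 147/10 · |x − 9| < 1, giving R = 10/147.

R = 10/147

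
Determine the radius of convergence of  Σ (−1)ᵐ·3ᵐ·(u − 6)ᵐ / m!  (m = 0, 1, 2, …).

R = ∞

Ratio test: |a_{m+1}/a_m| = 3 · 1/(m+1) → 0 as m → ∞.
Since the limit is 0 < 1 for every u, the series converges on all of ℝ and R = ∞.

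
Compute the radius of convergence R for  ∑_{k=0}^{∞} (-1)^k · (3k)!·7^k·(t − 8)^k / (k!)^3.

R = 1/189

By the ratio test, |a_{k+1}/a_k| = (3k+1)·(3k+2)·(3k+3)/(k+1)³ · 7 → 189.
The series converges when 189 · |t − 8| < 1, giving R = 1/189.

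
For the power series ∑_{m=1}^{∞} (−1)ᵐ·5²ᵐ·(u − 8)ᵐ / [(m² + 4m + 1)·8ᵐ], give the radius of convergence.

R = 8/25

By the ratio test, |a_{m+1}/a_m| = [(m² + 4m + 1)/((m+1)² + 4(m+1) + 1)] · 25/8 → 25/8.
The series converges when 25/8 · |u − 8| < 1, giving R = 8/25.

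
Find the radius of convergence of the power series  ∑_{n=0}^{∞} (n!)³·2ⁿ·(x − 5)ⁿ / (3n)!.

By the ratio test, |a_{n+1}/a_n| = (n+1)³/[(3n+1)·(3n+2)·(3n+3)] · 2 → 2/27.
The series converges when 2/27 · |x − 5| < 1, giving R = 27/2.

R = 27/2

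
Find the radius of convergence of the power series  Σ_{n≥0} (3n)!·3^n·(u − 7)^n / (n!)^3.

R = 1/81

The ratio of consecutive coefficients is (3n+1)·(3n+2)·(3n+3)/(n+1)³ · 3 → 81.
Hence the series converges for |u − 7| < 1/(81) = 1/81, so the radius of convergence is 1/81.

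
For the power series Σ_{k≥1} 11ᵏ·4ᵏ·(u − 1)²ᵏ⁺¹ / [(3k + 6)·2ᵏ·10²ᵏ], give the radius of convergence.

R = 5√22/11

Ratio test: |a_{k+1}/a_k| = [(3k + 6)/(3(k+1) + 6)] · 11·4/(2·100) → 11/50 as k → ∞.
Writing y = (u − 1)², the series in y has radius 50/11, so |u − 1| < √(50/11) and R = 5√22/11.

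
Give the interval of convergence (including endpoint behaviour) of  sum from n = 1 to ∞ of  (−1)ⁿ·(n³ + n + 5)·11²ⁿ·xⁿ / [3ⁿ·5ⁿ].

(-15/121, 15/121)

Apply the ratio test: |a_{n+1}| / |a_n| = [((n+1)³ + (n+1) + 5)/(n³ + n + 5)] · 121/(3·5), which tends to 121/15 as n → ∞.
Convergence for |x| · 121/15 < 1, i.e. |x| < 15/121. So R = 15/121.
Check x = 15/121: the terms do not tend to 0, so the series diverges.
When x = -15/121, the n-th term does not approach 0; divergence by the term test.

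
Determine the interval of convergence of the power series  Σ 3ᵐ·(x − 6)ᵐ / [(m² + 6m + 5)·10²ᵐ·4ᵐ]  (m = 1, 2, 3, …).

[-382/3, 418/3]

Apply the ratio test: |a_{m+1}| / |a_m| = [(m² + 6m + 5)/((m+1)² + 6(m+1) + 5)] · 3/(100·4), which tends to 3/400 as m → ∞.
Hence the series converges for |x − 6| < 1/(3/400) = 400/3, so the radius of convergence is 400/3.
When x = 418/3, the terms are on the order of 1/m², so the series converges absolutely by comparison with the p-series (p = 2 > 1).
At x = -382/3: absolute convergence follows by limit comparison with Σ 1/m².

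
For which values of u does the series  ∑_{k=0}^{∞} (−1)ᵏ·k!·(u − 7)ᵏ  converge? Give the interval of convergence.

By the ratio test, |a_{k+1}/a_k| = (k+1) → ∞.
The ratio grows without bound, so the series diverges whenever (u − 7) ≠ 0; it converges only at u = 7. R = 0.

{7}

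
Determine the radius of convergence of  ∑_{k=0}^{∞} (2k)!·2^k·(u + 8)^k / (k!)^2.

R = 1/8

By the ratio test, |a_{k+1}/a_k| = (2k+1)·(2k+2)/(k+1)² · 2 → 8.
Hence the series converges for |u + 8| < 1/(8) = 1/8, so the radius of convergence is 1/8.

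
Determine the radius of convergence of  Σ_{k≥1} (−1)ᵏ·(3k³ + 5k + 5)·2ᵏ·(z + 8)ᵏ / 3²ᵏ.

R = 9/2

By the ratio test, |a_{k+1}/a_k| = [(3(k+1)³ + 5(k+1) + 5)/(3k³ + 5k + 5)] · 2/9 → 2/9.
The series converges when 2/9 · |z + 8| < 1, giving R = 9/2.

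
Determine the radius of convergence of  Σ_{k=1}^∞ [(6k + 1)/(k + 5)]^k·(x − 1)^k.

Root test: |a_k|^(1/k) = (6k + 1)/(k + 5) → 6.
The series converges when 6 · |x − 1| < 1, giving R = 1/6.

R = 1/6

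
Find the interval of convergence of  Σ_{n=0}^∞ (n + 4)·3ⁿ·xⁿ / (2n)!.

Ratio test: |a_{n+1}/a_n| = ((n+1) + 4)/(n + 4) · 3 · 1/[(2n+1)·(2n+2)] → 0 as n → ∞.
The ratio tends to 0 regardless of x, hence R = ∞.

(−∞, ∞)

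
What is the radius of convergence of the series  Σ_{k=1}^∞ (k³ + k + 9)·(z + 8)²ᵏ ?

R = 1

The ratio of consecutive coefficients is ((k+1)³ + (k+1) + 9)/(k³ + k + 9) → 1.
Writing y = (z + 8)², the series in y has radius 1, so |z + 8| < √(1) = 1 and R = 1.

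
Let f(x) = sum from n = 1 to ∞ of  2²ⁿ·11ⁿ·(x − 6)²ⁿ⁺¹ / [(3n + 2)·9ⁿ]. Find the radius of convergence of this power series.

R = 3√11/22

Ratio test: |a_{n+1}/a_n| = [(3n + 2)/(3(n+1) + 2)] · 4·11/9 → 44/9 as n → ∞.
Successive powers of (x − 6) differ by 2, so the series converges when |x − 6|² · 44/9 < 1, i.e. |x − 6| < √(9/44). So R = 3√11/22.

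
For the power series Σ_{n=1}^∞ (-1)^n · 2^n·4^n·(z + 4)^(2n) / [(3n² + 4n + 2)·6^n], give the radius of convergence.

By the ratio test, |a_{n+1}/a_n| = [(3n² + 4n + 2)/(3(n+1)² + 4(n+1) + 2)] · 2·4/6 → 4/3.
Writing y = (z + 4)², the series in y has radius 3/4, so |z + 4| < √(3/4) and R = √3/2.

R = √3/2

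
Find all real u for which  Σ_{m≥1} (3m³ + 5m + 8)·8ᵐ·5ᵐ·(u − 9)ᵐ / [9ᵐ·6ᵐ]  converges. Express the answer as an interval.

The ratio of consecutive coefficients is [(3(m+1)³ + 5(m+1) + 8)/(3m³ + 5m + 8)] · 8·5/(9·6) → 20/27.
Thus R = 1/(20/27) = 27/20.
When u = 207/20, the terms do not tend to 0, so the series diverges.
Check u = 153/20: the m-th term does not approach 0; divergence by the term test.

(153/20, 207/20)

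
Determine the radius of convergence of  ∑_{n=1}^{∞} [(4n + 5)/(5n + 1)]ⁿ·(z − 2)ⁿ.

R = 5/4

Applying the root test, |a_n|^(1/n) = (4n + 5)/(5n + 1) → 4/5.
Hence the series converges for |z − 2| < 1/(4/5) = 5/4, so the radius of convergence is 5/4.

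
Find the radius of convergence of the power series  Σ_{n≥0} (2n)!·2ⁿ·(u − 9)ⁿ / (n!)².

R = 1/8

By the ratio test, |a_{n+1}/a_n| = (2n+1)·(2n+2)/(n+1)² · 2 → 8.
The series converges when 8 · |u − 9| < 1, giving R = 1/8.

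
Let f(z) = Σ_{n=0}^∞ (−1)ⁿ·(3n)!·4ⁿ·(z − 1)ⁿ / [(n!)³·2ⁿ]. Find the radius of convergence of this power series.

R = 1/54

By the ratio test, |a_{n+1}/a_n| = (3n+1)·(3n+2)·(3n+3)/(n+1)³ · 4/2 → 54.
Thus R = 1/(54) = 1/54.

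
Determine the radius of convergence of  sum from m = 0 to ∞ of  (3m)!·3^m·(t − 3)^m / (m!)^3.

R = 1/81

Ratio test: |a_{m+1}/a_m| = (3m+1)·(3m+2)·(3m+3)/(m+1)³ · 3 → 81 as m → ∞.
Thus R = 1/(81) = 1/81.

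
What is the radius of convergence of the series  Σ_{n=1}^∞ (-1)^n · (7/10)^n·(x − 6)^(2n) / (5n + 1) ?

The ratio of consecutive coefficients is [(5n + 1)/(5(n+1) + 1)] · 7/10 → 7/10.
Writing y = (x − 6)², the series in y has radius 10/7, so |x − 6| < √(10/7) and R = √70/7.

R = √70/7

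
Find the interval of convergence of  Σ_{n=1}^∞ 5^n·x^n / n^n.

(−∞, ∞)

By the Cauchy root test, |a_n|^(1/n) = 5/n → 0.
The limit is 0 for every x, so R = ∞.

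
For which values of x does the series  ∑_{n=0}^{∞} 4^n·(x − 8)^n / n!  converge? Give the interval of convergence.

(−∞, ∞)

Apply the ratio test: |a_{n+1}| / |a_n| = 4 · 1/(n+1), which tends to 0 as n → ∞.
The ratio tends to 0 regardless of x, hence R = ∞.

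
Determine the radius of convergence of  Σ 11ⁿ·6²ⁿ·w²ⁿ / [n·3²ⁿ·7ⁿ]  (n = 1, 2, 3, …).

R = √77/22

By the ratio test, |a_{n+1}/a_n| = [n/(n+1)] · 11·36/(9·7) → 44/7.
Successive powers of w differ by 2, so the series converges when |w|² · 44/7 < 1, i.e. |w| < √(7/44). So R = √77/22.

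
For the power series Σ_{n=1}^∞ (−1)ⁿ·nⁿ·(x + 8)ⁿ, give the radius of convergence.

R = 0

Root test: |a_n|^(1/n) = n → ∞.
Since the n-th root of |a_n| is unbounded, the series converges only at x = -8; R = 0.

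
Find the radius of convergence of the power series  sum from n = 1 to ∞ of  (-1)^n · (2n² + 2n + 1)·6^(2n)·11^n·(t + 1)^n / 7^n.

R = 7/396

Ratio test: |a_{n+1}/a_n| = [(2(n+1)² + 2(n+1) + 1)/(2n² + 2n + 1)] · 36·11/7 → 396/7 as n → ∞.
The series converges when 396/7 · |t + 1| < 1, giving R = 7/396.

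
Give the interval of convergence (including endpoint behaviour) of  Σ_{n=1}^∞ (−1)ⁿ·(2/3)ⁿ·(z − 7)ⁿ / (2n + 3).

By the ratio test, |a_{n+1}/a_n| = [(2n + 3)/(2(n+1) + 3)] · 2/3 → 2/3.
Hence the series converges for |z − 7| < 1/(2/3) = 3/2, so the radius of convergence is 3/2.
When z = 17/2, the terms alternate in sign and decrease monotonically to 0 in absolute value (size ~ c/n), so the alternating series test gives convergence.
Check z = 11/2: the terms behave like c/n; limit comparison with the harmonic series gives divergence.

(11/2, 17/2]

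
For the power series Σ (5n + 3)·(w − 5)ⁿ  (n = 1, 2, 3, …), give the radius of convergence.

R = 1

By the ratio test, |a_{n+1}/a_n| = (5(n+1) + 3)/(5n + 3) → 1.
So the series converges when |w − 5| < 1 and diverges when |w − 5| > 1; R = 1.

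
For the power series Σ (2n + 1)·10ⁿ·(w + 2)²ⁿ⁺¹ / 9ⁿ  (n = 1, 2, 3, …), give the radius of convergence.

R = 3√10/10

Apply the ratio test: |a_{n+1}| / |a_n| = [(2(n+1) + 1)/(2n + 1)] · 10/9, which tends to 10/9 as n → ∞.
Since the exponent of (w + 2) increases by 2 each term, convergence requires |w + 2|² < 9/10, hence R = 3√10/10.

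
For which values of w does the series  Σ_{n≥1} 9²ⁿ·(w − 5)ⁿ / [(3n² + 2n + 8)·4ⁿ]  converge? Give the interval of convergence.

[401/81, 409/81]

Apply the ratio test: |a_{n+1}| / |a_n| = [(3n² + 2n + 8)/(3(n+1)² + 2(n+1) + 8)] · 81/4, which tends to 81/4 as n → ∞.
Convergence for |w − 5| · 81/4 < 1, i.e. |w − 5| < 4/81. So R = 4/81.
At w = 409/81: absolute convergence follows by limit comparison with Σ 1/n².
When w = 401/81, absolute convergence follows by limit comparison with Σ 1/n².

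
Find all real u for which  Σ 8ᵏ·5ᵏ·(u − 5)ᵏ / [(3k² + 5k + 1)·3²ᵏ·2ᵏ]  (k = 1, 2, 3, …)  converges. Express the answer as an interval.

The ratio of consecutive coefficients is [(3k² + 5k + 1)/(3(k+1)² + 5(k+1) + 1)] · 8·5/(9·2) → 20/9.
Convergence for |u − 5| · 20/9 < 1, i.e. |u − 5| < 9/20. So R = 9/20.
Endpoint u = 109/20: absolute convergence follows by limit comparison with Σ 1/k².
At u = 91/20: absolute convergence follows by limit comparison with Σ 1/k².

[91/20, 109/20]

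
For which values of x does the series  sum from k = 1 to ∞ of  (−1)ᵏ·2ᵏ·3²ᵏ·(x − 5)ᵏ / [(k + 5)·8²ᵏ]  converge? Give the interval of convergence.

The ratio of consecutive coefficients is [(k + 5)/((k+1) + 5)] · 2·9/64 → 9/32.
Thus R = 1/(9/32) = 32/9.
At x = 77/9: the terms alternate in sign and decrease monotonically to 0 in absolute value (size ~ c/k), so the alternating series test gives convergence.
When x = 13/9, comparison with the harmonic series Σ 1/k shows the series diverges.

(13/9, 77/9]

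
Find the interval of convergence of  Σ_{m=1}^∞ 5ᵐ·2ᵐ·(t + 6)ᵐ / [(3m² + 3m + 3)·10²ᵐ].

[-16, 4]

The ratio of consecutive coefficients is [(3m² + 3m + 3)/(3(m+1)² + 3(m+1) + 3)] · 5·2/100 → 1/10.
The series converges when 1/10 · |t + 6| < 1, giving R = 10.
When t = 4, absolute convergence follows by limit comparison with Σ 1/m².
When t = -16, absolute convergence follows by limit comparison with Σ 1/m².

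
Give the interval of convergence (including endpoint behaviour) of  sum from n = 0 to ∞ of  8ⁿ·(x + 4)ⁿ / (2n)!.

(−∞, ∞)

Ratio test: |a_{n+1}/a_n| = 8 · 1/[(2n+1)·(2n+2)] → 0 as n → ∞.
The limit is 0, so the series converges for all x; R = ∞.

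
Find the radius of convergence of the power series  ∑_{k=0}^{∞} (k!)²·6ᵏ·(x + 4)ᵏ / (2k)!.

By the ratio test, |a_{k+1}/a_k| = (k+1)²/[(2k+1)·(2k+2)] · 6 → 3/2.
Convergence for |x + 4| · 3/2 < 1, i.e. |x + 4| < 2/3. So R = 2/3.

R = 2/3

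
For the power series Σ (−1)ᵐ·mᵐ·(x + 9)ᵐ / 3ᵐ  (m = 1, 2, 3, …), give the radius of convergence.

Root test: |a_m|^(1/m) = m/3 → ∞.
The root grows without bound, so R = 0 (convergence only at x = -9).

R = 0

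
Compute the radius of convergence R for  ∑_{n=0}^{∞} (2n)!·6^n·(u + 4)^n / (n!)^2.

R = 1/24

By the ratio test, |a_{n+1}/a_n| = (2n+1)·(2n+2)/(n+1)² · 6 → 24.
Hence the series converges for |u + 4| < 1/(24) = 1/24, so the radius of convergence is 1/24.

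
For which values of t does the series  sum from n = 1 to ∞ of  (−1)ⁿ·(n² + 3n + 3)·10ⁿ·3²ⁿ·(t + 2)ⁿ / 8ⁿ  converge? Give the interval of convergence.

(-94/45, -86/45)

The ratio of consecutive coefficients is [((n+1)² + 3(n+1) + 3)/(n² + 3n + 3)] · 10·9/8 → 45/4.
Convergence for |t + 2| · 45/4 < 1, i.e. |t + 2| < 4/45. So R = 4/45.
Check t = -86/45: the n-th term does not approach 0; divergence by the term test.
Endpoint t = -94/45: the terms do not tend to 0, so the series diverges.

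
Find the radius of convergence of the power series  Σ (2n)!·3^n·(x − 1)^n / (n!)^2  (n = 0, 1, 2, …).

By the ratio test, |a_{n+1}/a_n| = (2n+1)·(2n+2)/(n+1)² · 3 → 12.
Hence the series converges for |x − 1| < 1/(12) = 1/12, so the radius of convergence is 1/12.

R = 1/12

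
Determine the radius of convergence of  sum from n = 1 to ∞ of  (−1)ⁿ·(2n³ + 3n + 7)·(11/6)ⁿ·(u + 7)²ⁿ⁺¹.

R = √66/11

The ratio of consecutive coefficients is [(2(n+1)³ + 3(n+1) + 7)/(2n³ + 3n + 7)] · 11/6 → 11/6.
Successive powers of (u + 7) differ by 2, so the series converges when |u + 7|² · 11/6 < 1, i.e. |u + 7| < √(6/11). So R = √66/11.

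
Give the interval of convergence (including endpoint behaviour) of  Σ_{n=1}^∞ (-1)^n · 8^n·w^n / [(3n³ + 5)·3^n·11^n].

[-33/8, 33/8]

By the ratio test, |a_{n+1}/a_n| = [(3n³ + 5)/(3(n+1)³ + 5)] · 8/(3·11) → 8/33.
Thus R = 1/(8/33) = 33/8.
When w = 33/8, the series is dominated by a constant times Σ 1/n³, which converges (p = 3 > 1).
Endpoint w = -33/8: the terms are on the order of 1/n³, so the series converges absolutely by comparison with the p-series (p = 3 > 1).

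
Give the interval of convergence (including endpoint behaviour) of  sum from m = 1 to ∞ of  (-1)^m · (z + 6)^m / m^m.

(−∞, ∞)

Applying the root test, |a_m|^(1/m) = 1/m → 0.
Since the m-th root of |a_m| tends to 0, the series converges for all real z; R = ∞.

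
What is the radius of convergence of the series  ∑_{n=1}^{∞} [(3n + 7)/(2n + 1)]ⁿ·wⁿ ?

R = 2/3

Applying the root test, |a_n|^(1/n) = (3n + 7)/(2n + 1) → 3/2.
Hence the series converges for |w| < 1/(3/2) = 2/3, so the radius of convergence is 2/3.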